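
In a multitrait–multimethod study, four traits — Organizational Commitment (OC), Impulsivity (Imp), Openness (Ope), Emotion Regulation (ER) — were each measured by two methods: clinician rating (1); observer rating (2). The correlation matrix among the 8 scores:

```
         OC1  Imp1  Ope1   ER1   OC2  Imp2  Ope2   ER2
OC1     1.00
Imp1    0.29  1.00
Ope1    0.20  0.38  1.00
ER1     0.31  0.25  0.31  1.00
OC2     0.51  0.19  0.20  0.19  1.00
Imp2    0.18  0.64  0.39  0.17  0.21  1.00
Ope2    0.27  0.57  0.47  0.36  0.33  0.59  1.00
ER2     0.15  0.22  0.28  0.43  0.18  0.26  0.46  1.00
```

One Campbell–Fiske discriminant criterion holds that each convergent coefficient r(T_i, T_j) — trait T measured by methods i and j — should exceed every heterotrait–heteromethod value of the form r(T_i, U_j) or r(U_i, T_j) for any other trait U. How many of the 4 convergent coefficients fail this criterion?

1

Convergent coefficients and their comparison sets:
OC (methods 1·2): 0.51 vs {0.18, 0.19, 0.27, 0.20, 0.15, 0.19} → pass.
Imp (methods 1·2): 0.64 vs {0.19, 0.18, 0.57, 0.39, 0.22, 0.17} → pass.
Ope (methods 1·2): 0.47 vs {0.20, 0.27, 0.39, 0.57, 0.28, 0.36} → fail.
ER (methods 1·2): 0.43 vs {0.19, 0.15, 0.17, 0.22, 0.36, 0.28} → pass.
1 of 4 fail.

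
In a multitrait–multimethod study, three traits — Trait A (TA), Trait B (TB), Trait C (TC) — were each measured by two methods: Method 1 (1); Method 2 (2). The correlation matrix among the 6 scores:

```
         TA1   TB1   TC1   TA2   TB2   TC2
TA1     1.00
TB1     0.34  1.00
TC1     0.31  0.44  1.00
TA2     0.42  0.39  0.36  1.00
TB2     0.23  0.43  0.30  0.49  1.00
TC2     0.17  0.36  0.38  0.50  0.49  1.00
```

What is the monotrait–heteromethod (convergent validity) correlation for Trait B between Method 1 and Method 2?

Same trait (TB), different methods: r(TB1, TB2) = 0.43.

0.43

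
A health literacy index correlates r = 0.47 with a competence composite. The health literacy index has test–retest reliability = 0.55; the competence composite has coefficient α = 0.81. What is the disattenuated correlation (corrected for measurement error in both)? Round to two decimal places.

0.70

r_true = r_obs / √(r_xx · r_yy) = 0.47 / √(0.55 × 0.81) = 0.47 / √0.4455 = 0.47 / 0.6675 ≈ 0.70.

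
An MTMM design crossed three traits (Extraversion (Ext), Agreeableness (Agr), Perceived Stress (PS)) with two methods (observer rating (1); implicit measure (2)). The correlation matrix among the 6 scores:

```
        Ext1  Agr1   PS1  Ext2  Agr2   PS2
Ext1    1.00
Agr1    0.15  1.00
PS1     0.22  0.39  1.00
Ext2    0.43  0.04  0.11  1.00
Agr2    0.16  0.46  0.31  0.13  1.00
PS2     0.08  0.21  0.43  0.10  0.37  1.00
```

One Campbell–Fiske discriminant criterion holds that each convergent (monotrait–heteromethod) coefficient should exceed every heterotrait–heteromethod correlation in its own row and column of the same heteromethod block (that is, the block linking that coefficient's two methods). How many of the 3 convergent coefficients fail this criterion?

Checking each validity diagonal entry against its comparison values:
Ext (methods 1·2): 0.43 vs {0.16, 0.04, 0.08, 0.11} → pass.
Agr (methods 1·2): 0.46 vs {0.04, 0.16, 0.21, 0.31} → pass.
PS (methods 1·2): 0.43 vs {0.11, 0.08, 0.31, 0.21} → pass.
0 of 3 fail.

0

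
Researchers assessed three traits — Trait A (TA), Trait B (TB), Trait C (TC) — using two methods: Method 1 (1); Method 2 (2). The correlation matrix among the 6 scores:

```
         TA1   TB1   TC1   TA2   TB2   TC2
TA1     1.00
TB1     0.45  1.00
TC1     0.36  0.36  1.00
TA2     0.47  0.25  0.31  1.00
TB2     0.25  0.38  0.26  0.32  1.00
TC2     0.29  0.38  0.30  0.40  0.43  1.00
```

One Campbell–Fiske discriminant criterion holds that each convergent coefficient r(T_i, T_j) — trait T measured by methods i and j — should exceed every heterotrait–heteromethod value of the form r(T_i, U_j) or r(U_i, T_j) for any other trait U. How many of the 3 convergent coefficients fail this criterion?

2

Checking each validity diagonal entry against its comparison values:
TA (methods 1·2): 0.47 vs {0.25, 0.25, 0.29, 0.31} → pass.
TB (methods 1·2): 0.38 vs {0.25, 0.25, 0.38, 0.26} → fail.
TC (methods 1·2): 0.30 vs {0.31, 0.29, 0.26, 0.38} → fail.
2 of 3 fail.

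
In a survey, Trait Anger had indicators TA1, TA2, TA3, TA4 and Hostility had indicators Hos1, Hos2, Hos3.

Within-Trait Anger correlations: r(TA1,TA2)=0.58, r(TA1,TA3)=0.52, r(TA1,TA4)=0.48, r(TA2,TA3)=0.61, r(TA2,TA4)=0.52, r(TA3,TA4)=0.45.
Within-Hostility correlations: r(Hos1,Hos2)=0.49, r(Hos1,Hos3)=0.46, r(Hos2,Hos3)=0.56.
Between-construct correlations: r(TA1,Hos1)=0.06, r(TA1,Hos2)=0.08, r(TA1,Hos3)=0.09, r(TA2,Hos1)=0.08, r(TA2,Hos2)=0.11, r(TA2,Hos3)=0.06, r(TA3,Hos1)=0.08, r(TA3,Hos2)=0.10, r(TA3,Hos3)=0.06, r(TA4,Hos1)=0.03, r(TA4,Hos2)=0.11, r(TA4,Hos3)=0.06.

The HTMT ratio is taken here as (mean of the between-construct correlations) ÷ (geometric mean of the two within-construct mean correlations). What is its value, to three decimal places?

Mean between = 0.92/12 = 0.0767.
Mean within-TA = 3.16/6 = 0.5267; mean within-Hos = 1.51/3 = 0.5033.
Geometric mean = √(0.5267 × 0.5033) = 0.5149.
HTMT = 0.0767 / 0.5149 = 0.149.

0.149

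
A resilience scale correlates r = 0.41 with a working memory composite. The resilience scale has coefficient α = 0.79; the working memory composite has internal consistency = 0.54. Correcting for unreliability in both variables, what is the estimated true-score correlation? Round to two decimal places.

r_true = r_obs / √(r_xx · r_yy) = 0.41 / √(0.79 × 0.54) = 0.41 / √0.4266 = 0.41 / 0.6531 ≈ 0.63.

0.63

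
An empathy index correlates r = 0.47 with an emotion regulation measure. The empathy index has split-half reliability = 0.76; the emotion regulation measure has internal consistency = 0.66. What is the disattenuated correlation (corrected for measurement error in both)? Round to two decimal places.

r_true = r_obs / √(r_xx · r_yy) = 0.47 / √(0.76 × 0.66) = 0.47 / √0.5016 = 0.47 / 0.7082 ≈ 0.66.

0.66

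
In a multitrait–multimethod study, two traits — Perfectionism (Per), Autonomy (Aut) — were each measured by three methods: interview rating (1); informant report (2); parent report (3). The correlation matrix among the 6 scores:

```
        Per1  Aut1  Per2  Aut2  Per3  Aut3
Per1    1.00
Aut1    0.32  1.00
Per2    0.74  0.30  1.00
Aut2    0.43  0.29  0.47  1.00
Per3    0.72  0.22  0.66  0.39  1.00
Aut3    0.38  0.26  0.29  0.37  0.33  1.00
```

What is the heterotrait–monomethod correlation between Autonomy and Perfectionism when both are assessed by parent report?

Different traits, same method: r(Aut3, Per3) = 0.33.

0.33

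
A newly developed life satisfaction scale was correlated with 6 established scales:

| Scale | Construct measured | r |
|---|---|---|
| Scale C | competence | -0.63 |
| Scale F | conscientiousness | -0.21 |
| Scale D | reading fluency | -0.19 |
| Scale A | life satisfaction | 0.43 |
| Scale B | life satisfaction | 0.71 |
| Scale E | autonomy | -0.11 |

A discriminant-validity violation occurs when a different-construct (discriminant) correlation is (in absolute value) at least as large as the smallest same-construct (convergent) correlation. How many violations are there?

Convergent (same construct = life satisfaction): Scale A, Scale B.
Smallest convergent = 0.43. Discriminant |r|: 0.63, 0.21, 0.19, 0.11; count ≥ 0.43 → 1.

1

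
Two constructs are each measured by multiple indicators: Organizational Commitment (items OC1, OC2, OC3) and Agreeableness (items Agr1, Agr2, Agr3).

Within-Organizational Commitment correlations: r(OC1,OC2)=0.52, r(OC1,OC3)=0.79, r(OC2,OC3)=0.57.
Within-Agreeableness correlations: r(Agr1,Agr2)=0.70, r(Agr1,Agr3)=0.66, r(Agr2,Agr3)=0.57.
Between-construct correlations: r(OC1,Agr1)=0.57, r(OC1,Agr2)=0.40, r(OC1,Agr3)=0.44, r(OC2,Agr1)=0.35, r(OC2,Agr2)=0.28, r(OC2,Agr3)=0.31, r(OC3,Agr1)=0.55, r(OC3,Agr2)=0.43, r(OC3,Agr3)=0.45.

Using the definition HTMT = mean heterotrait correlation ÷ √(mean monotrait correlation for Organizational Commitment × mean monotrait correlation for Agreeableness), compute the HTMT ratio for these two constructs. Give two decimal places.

0.66

Between-construct mean = 3.78/9 = 0.4200.
Mean within-OC = 1.88/3 = 0.6267; mean within-Agr = 1.93/3 = 0.6433.
Geometric mean = √(0.6267 × 0.6433) = 0.6349.
HTMT = 0.4200 / 0.6349 = 0.66.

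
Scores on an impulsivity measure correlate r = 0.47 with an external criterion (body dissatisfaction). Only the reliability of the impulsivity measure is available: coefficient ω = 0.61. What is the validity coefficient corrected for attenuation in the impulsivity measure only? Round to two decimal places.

0.60

Single correction: r_c = r_obs / √r_xx = 0.47 / √0.61 = 0.47 / 0.7810 ≈ 0.60.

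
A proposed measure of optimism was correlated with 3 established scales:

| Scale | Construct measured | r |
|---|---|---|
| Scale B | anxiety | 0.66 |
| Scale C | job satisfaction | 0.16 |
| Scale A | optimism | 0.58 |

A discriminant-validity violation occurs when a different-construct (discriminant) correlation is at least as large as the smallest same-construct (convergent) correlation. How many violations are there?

Convergent (same construct = optimism): Scale A.
Smallest convergent = 0.58. Discriminant values: 0.66, 0.16; count ≥ 0.58 → 1.

1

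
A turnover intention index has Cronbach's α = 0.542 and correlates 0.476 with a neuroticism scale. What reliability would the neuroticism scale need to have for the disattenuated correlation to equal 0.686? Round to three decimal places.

r_true = r_obs / √(r_xx · r_yy) ⇒ 0.686 = 0.476 / √(0.542 · r_yy).
√(0.542 · r_yy) = 0.476 / 0.686 = 0.6939; 0.542 · r_yy = 0.4815; r_yy = 0.4815 / 0.542 ≈ 0.888.

0.888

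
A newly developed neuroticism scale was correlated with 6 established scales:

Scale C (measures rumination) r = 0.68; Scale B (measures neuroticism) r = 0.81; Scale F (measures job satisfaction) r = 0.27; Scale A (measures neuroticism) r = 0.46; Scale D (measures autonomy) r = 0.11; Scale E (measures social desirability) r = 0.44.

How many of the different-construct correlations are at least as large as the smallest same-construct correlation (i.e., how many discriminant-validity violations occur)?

Convergent (same construct = neuroticism): Scale B, Scale A.
Smallest convergent = 0.46. Discriminant values: 0.68, 0.27, 0.11, 0.44; count ≥ 0.46 → 1.

1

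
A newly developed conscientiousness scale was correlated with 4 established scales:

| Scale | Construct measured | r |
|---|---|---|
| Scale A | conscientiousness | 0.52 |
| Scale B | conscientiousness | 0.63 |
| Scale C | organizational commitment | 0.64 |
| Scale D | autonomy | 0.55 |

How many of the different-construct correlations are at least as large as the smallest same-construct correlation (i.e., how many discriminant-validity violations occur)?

Convergent (same construct = conscientiousness): Scale A, Scale B.
Smallest convergent = 0.52. Discriminant values: 0.64, 0.55; count ≥ 0.52 → 2.

2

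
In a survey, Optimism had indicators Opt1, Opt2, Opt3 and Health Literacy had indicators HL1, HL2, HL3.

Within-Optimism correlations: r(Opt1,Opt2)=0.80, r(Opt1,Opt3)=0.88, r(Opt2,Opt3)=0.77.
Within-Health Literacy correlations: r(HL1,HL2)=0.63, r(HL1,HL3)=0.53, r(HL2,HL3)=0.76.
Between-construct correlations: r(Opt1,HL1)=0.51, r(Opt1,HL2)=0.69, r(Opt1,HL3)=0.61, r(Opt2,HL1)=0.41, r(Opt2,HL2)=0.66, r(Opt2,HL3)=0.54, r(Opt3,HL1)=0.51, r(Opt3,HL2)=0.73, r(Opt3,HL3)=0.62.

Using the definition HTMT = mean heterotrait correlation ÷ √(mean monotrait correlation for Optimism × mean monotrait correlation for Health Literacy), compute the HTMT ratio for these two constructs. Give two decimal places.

Between-construct mean = 5.28/9 = 0.5867.
Mean within-Opt = 2.45/3 = 0.8167; mean within-HL = 1.92/3 = 0.6400.
Geometric mean = √(0.8167 × 0.6400) = 0.7230.
HTMT = 0.5867 / 0.7230 = 0.81.

0.81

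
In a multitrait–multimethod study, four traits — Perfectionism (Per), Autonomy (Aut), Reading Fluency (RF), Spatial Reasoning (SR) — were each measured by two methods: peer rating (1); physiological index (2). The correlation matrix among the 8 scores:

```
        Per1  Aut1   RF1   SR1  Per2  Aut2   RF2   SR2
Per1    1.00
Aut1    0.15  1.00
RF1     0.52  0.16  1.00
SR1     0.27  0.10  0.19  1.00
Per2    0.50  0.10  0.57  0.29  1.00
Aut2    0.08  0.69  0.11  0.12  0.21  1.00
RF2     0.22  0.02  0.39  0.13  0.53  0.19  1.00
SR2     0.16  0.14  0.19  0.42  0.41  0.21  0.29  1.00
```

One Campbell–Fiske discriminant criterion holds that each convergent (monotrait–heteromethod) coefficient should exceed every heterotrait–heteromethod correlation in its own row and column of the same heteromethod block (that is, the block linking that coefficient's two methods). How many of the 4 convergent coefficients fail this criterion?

Checking each validity diagonal entry against its comparison values:
Per (methods 1·2): 0.50 vs {0.08, 0.10, 0.22, 0.57, 0.16, 0.29} → fail.
Aut (methods 1·2): 0.69 vs {0.10, 0.08, 0.02, 0.11, 0.14, 0.12} → pass.
RF (methods 1·2): 0.39 vs {0.57, 0.22, 0.11, 0.02, 0.19, 0.13} → fail.
SR (methods 1·2): 0.42 vs {0.29, 0.16, 0.12, 0.14, 0.13, 0.19} → pass.
2 of 4 fail.

2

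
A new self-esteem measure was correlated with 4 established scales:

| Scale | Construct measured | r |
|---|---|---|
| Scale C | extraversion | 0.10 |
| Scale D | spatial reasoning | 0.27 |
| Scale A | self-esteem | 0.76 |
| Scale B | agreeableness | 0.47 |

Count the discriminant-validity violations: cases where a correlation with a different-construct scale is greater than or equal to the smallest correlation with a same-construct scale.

Convergent (same construct = self-esteem): Scale A.
Smallest convergent = 0.76. Discriminant values: 0.10, 0.27, 0.47; count ≥ 0.76 → 0.

0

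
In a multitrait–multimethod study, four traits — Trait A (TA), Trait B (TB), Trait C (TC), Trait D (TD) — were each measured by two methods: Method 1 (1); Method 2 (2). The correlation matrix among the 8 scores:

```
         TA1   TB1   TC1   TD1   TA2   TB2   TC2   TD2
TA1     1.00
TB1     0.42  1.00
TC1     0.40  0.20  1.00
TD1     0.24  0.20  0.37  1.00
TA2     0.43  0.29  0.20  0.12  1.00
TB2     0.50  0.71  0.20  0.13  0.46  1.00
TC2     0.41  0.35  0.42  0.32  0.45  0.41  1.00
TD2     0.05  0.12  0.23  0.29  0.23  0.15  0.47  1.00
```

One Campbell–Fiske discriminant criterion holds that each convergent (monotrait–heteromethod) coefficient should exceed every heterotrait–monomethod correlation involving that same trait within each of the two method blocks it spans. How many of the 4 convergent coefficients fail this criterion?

3

Checking each validity diagonal entry against its comparison values:
TA (methods 1·2): 0.43 vs {0.42, 0.46, 0.40, 0.45, 0.24, 0.23} → fail.
TB (methods 1·2): 0.71 vs {0.42, 0.46, 0.20, 0.41, 0.20, 0.15} → pass.
TC (methods 1·2): 0.42 vs {0.40, 0.45, 0.20, 0.41, 0.37, 0.47} → fail.
TD (methods 1·2): 0.29 vs {0.24, 0.23, 0.20, 0.15, 0.37, 0.47} → fail.
3 of 4 fail.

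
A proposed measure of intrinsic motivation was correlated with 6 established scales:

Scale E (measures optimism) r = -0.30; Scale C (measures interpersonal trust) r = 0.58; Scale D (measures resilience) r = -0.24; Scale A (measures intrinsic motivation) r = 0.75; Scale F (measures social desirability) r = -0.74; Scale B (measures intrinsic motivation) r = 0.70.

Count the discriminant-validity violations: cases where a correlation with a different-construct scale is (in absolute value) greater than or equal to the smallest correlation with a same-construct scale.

Convergent (same construct = intrinsic motivation): Scale A, Scale B.
Smallest convergent = 0.70. Discriminant |r|: 0.30, 0.58, 0.24, 0.74; count ≥ 0.70 → 1.

1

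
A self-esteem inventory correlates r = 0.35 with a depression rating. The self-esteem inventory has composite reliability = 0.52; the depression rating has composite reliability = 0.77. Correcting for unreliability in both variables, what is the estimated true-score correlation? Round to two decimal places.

r_true = r_obs / √(r_xx · r_yy) = 0.35 / √(0.52 × 0.77) = 0.35 / √0.4004 = 0.35 / 0.6328 ≈ 0.55.

0.55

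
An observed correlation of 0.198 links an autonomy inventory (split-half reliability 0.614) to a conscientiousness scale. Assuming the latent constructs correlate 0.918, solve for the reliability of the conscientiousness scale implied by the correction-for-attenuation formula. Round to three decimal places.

r_true = r_obs / √(r_xx · r_yy) ⇒ 0.918 = 0.198 / √(0.614 · r_yy).
√(0.614 · r_yy) = 0.198 / 0.918 = 0.2157; 0.614 · r_yy = 0.0465; r_yy = 0.0465 / 0.614 ≈ 0.076.

0.076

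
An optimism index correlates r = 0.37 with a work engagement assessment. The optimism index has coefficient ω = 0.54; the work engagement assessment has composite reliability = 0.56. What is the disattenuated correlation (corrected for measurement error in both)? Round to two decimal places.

r_true = r_obs / √(r_xx · r_yy) = 0.37 / √(0.54 × 0.56) = 0.37 / √0.3024 = 0.37 / 0.5499 ≈ 0.67.

0.67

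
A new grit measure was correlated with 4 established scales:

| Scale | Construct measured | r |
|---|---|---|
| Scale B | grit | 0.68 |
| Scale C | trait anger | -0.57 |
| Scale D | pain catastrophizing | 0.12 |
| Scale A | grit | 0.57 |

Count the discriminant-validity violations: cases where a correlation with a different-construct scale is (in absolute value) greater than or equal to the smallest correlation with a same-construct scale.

1

Convergent (same construct = grit): Scale B, Scale A.
Smallest convergent = 0.57. Discriminant |r|: 0.57, 0.12; count ≥ 0.57 → 1.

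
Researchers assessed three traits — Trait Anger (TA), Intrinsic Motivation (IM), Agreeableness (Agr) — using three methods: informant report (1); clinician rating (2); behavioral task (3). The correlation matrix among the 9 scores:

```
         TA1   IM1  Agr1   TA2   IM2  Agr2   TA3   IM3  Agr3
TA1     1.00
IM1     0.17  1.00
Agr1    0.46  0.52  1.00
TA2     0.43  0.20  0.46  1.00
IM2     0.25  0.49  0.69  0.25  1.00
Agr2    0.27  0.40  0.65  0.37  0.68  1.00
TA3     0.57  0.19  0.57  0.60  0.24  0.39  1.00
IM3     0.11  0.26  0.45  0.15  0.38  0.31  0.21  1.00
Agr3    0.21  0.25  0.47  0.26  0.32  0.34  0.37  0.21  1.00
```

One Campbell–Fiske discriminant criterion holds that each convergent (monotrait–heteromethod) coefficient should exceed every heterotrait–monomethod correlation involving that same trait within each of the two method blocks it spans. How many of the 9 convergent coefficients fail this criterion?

7

Checking each validity diagonal entry against its comparison values:
TA (methods 1·2): 0.43 vs {0.17, 0.25, 0.46, 0.37} → fail.
TA (methods 1·3): 0.57 vs {0.17, 0.21, 0.46, 0.37} → pass.
TA (methods 2·3): 0.60 vs {0.25, 0.21, 0.37, 0.37} → pass.
IM (methods 1·2): 0.49 vs {0.17, 0.25, 0.52, 0.68} → fail.
IM (methods 1·3): 0.26 vs {0.17, 0.21, 0.52, 0.21} → fail.
IM (methods 2·3): 0.38 vs {0.25, 0.21, 0.68, 0.21} → fail.
Agr (methods 1·2): 0.65 vs {0.46, 0.37, 0.52, 0.68} → fail.
Agr (methods 1·3): 0.47 vs {0.46, 0.37, 0.52, 0.21} → fail.
Agr (methods 2·3): 0.34 vs {0.37, 0.37, 0.68, 0.21} → fail.
7 of 9 fail.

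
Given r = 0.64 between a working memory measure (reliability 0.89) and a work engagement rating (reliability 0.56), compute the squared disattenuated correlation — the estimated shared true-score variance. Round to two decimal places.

Disattenuated r = 0.64 / √(0.89 × 0.56) = 0.64 / 0.7060 = 0.9065.
Shared true-score variance = 0.9065² = 0.8217 ≈ 0.82.

0.82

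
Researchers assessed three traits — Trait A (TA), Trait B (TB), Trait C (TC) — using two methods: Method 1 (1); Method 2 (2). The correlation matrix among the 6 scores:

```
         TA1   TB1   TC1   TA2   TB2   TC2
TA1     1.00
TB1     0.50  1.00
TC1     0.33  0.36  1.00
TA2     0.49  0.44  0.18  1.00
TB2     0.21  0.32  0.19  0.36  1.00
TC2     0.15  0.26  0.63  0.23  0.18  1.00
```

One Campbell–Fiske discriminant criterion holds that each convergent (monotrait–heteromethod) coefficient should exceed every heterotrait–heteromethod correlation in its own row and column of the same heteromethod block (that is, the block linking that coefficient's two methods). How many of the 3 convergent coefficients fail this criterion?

Each convergent coefficient versus the relevant comparison correlations:
TA (methods 1·2): 0.49 vs {0.21, 0.44, 0.15, 0.18} → pass.
TB (methods 1·2): 0.32 vs {0.44, 0.21, 0.26, 0.19} → fail.
TC (methods 1·2): 0.63 vs {0.18, 0.15, 0.19, 0.26} → pass.
1 of 3 fail.

1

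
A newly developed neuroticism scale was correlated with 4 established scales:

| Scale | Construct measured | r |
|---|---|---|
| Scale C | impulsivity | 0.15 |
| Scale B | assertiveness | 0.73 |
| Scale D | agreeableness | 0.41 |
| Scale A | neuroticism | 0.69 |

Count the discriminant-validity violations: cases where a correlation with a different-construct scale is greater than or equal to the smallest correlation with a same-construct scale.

1

Convergent (same construct = neuroticism): Scale A.
Smallest convergent = 0.69. Discriminant values: 0.15, 0.73, 0.41; count ≥ 0.69 → 1.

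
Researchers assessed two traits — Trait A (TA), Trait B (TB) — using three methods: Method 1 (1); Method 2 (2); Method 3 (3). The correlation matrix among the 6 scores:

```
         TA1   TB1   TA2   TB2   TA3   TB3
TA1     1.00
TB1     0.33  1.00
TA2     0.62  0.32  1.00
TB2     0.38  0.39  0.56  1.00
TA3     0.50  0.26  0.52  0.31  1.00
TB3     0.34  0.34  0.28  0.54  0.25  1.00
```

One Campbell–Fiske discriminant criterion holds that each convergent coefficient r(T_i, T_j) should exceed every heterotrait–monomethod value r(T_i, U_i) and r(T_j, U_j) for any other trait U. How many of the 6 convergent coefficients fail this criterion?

Checking each validity diagonal entry against its comparison values:
TA (methods 1·2): 0.62 vs {0.33, 0.56} → pass.
TA (methods 1·3): 0.50 vs {0.33, 0.25} → pass.
TA (methods 2·3): 0.52 vs {0.56, 0.25} → fail.
TB (methods 1·2): 0.39 vs {0.33, 0.56} → fail.
TB (methods 1·3): 0.34 vs {0.33, 0.25} → pass.
TB (methods 2·3): 0.54 vs {0.56, 0.25} → fail.
3 of 6 fail.

3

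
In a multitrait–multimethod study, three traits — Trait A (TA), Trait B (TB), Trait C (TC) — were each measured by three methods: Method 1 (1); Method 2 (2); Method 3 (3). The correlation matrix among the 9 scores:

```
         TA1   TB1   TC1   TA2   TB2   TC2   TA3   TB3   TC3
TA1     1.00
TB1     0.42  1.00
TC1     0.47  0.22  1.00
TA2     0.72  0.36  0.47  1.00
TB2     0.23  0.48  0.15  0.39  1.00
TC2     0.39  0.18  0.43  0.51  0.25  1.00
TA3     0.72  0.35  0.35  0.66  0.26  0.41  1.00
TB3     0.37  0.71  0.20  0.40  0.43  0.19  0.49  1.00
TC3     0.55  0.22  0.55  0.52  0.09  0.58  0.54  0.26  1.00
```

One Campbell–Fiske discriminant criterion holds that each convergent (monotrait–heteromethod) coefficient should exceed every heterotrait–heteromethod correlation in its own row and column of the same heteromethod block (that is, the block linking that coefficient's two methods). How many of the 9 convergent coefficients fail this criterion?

2

Each convergent coefficient versus the relevant comparison correlations:
TA (methods 1·2): 0.72 vs {0.23, 0.36, 0.39, 0.47} → pass.
TA (methods 1·3): 0.72 vs {0.37, 0.35, 0.55, 0.35} → pass.
TA (methods 2·3): 0.66 vs {0.40, 0.26, 0.52, 0.41} → pass.
TB (methods 1·2): 0.48 vs {0.36, 0.23, 0.18, 0.15} → pass.
TB (methods 1·3): 0.71 vs {0.35, 0.37, 0.22, 0.20} → pass.
TB (methods 2·3): 0.43 vs {0.26, 0.40, 0.09, 0.19} → pass.
TC (methods 1·2): 0.43 vs {0.47, 0.39, 0.15, 0.18} → fail.
TC (methods 1·3): 0.55 vs {0.35, 0.55, 0.20, 0.22} → fail.
TC (methods 2·3): 0.58 vs {0.41, 0.52, 0.19, 0.09} → pass.
2 of 9 fail.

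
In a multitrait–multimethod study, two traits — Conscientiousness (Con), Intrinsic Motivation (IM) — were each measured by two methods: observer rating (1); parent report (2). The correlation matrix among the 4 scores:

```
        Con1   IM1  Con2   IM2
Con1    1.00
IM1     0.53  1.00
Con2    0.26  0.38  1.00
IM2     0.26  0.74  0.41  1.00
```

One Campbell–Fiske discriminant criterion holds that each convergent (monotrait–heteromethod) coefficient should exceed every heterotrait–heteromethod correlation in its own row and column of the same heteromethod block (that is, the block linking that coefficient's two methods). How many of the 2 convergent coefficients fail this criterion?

1

Each convergent coefficient versus the relevant comparison correlations:
Con (methods 1·2): 0.26 vs {0.26, 0.38} → fail.
IM (methods 1·2): 0.74 vs {0.38, 0.26} → pass.
1 of 2 fail.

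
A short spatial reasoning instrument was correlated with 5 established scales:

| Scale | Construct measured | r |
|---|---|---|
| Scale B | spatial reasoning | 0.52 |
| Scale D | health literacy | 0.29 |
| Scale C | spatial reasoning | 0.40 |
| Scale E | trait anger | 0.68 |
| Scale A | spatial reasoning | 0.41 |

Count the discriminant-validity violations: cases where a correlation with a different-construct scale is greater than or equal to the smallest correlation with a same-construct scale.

1

Convergent (same construct = spatial reasoning): Scale B, Scale C, Scale A.
Smallest convergent = 0.40. Discriminant values: 0.29, 0.68; count ≥ 0.40 → 1.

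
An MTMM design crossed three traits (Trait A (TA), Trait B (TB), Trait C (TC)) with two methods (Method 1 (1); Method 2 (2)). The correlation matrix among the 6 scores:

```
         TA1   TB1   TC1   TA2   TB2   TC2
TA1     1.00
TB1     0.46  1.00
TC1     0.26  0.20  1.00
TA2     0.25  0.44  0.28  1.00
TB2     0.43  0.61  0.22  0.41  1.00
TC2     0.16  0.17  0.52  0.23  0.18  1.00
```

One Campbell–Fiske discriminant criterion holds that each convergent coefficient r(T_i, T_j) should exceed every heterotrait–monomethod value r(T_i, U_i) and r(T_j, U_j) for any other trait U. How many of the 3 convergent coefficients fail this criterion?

Convergent coefficients and their comparison sets:
TA (methods 1·2): 0.25 vs {0.46, 0.41, 0.26, 0.23} → fail.
TB (methods 1·2): 0.61 vs {0.46, 0.41, 0.20, 0.18} → pass.
TC (methods 1·2): 0.52 vs {0.26, 0.23, 0.20, 0.18} → pass.
1 of 3 fail.

1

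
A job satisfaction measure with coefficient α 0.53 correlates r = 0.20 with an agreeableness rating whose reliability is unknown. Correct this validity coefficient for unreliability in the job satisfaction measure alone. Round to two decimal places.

Single correction: r_c = r_obs / √r_xx = 0.20 / √0.53 = 0.20 / 0.7280 ≈ 0.27.

0.27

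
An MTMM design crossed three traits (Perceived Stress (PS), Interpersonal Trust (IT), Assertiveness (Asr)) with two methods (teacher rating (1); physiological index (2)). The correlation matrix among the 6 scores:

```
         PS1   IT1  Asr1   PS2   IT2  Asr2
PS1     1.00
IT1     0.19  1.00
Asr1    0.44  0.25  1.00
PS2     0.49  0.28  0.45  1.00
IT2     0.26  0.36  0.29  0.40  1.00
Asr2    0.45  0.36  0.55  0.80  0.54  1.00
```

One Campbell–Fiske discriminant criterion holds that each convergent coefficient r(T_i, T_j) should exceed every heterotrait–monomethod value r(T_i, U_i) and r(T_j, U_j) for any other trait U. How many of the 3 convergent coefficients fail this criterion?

Convergent coefficients and their comparison sets:
PS (methods 1·2): 0.49 vs {0.19, 0.40, 0.44, 0.80} → fail.
IT (methods 1·2): 0.36 vs {0.19, 0.40, 0.25, 0.54} → fail.
Asr (methods 1·2): 0.55 vs {0.44, 0.80, 0.25, 0.54} → fail.
3 of 3 fail.

3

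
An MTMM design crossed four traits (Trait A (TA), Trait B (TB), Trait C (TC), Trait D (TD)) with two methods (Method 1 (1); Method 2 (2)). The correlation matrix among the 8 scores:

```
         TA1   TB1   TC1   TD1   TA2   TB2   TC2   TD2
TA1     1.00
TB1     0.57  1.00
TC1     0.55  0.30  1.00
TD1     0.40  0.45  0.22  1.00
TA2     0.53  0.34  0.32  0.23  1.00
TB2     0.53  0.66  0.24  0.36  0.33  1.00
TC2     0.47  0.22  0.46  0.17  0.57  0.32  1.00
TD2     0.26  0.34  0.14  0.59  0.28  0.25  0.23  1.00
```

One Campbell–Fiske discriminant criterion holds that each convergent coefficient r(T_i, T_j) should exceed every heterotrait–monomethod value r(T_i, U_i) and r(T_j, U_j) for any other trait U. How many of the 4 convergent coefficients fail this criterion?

2

Checking each validity diagonal entry against its comparison values:
TA (methods 1·2): 0.53 vs {0.57, 0.33, 0.55, 0.57, 0.40, 0.28} → fail.
TB (methods 1·2): 0.66 vs {0.57, 0.33, 0.30, 0.32, 0.45, 0.25} → pass.
TC (methods 1·2): 0.46 vs {0.55, 0.57, 0.30, 0.32, 0.22, 0.23} → fail.
TD (methods 1·2): 0.59 vs {0.40, 0.28, 0.45, 0.25, 0.22, 0.23} → pass.
2 of 4 fail.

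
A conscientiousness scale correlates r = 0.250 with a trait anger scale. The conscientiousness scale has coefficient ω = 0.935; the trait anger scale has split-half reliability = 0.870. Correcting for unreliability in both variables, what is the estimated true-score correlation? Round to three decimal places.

0.277

r_true = r_obs / √(r_xx · r_yy) = 0.250 / √(0.935 × 0.870) = 0.250 / √0.813450 = 0.250 / 0.9019 ≈ 0.277.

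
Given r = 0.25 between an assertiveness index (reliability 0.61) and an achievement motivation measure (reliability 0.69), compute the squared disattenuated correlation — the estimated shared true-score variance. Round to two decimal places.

0.15

Disattenuated r = 0.25 / √(0.61 × 0.69) = 0.25 / 0.6488 = 0.3853.
Shared true-score variance = 0.3853² = 0.1485 ≈ 0.15.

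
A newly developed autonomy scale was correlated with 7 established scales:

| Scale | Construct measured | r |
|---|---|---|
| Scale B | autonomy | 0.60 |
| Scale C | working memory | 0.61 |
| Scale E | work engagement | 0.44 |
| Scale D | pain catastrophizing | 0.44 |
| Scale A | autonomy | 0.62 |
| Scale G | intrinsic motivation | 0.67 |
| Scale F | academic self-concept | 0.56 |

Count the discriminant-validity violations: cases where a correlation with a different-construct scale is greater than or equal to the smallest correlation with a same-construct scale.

Convergent (same construct = autonomy): Scale B, Scale A.
Smallest convergent = 0.60. Discriminant values: 0.61, 0.44, 0.44, 0.67, 0.56; count ≥ 0.60 → 2.

2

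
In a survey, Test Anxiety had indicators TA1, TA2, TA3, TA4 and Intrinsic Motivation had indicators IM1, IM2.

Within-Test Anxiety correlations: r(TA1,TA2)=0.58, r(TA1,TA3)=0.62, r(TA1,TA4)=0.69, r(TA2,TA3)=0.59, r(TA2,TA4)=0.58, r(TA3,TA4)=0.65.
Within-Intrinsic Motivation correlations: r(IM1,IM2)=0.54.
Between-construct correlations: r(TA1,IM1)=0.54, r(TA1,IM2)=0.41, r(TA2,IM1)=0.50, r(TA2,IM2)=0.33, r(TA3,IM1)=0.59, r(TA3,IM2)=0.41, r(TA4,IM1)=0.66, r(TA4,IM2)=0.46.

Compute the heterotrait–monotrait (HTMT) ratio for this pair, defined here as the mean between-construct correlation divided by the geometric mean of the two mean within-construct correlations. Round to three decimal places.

Between-construct mean = 3.90/8 = 0.4875.
Mean within-TA = 3.71/6 = 0.6183; mean within-IM = 0.54/1 = 0.5400.
Geometric mean = √(0.6183 × 0.5400) = 0.5778.
HTMT = 0.4875 / 0.5778 = 0.844.

0.844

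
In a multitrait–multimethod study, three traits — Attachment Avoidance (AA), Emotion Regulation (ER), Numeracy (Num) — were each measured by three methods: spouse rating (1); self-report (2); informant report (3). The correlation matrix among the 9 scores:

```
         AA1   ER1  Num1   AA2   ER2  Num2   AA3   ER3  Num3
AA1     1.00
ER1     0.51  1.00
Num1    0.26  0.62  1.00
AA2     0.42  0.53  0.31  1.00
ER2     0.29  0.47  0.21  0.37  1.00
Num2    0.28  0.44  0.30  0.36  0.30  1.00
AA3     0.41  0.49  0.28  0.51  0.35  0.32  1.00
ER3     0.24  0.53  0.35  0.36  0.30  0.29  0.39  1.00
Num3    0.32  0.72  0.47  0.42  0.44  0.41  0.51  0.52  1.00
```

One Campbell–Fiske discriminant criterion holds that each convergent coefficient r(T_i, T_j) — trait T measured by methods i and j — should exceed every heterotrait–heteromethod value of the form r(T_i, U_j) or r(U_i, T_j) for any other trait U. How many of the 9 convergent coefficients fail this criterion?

Checking each validity diagonal entry against its comparison values:
AA (methods 1·2): 0.42 vs {0.29, 0.53, 0.28, 0.31} → fail.
AA (methods 1·3): 0.41 vs {0.24, 0.49, 0.32, 0.28} → fail.
AA (methods 2·3): 0.51 vs {0.36, 0.35, 0.42, 0.32} → pass.
ER (methods 1·2): 0.47 vs {0.53, 0.29, 0.44, 0.21} → fail.
ER (methods 1·3): 0.53 vs {0.49, 0.24, 0.72, 0.35} → fail.
ER (methods 2·3): 0.30 vs {0.35, 0.36, 0.44, 0.29} → fail.
Num (methods 1·2): 0.30 vs {0.31, 0.28, 0.21, 0.44} → fail.
Num (methods 1·3): 0.47 vs {0.28, 0.32, 0.35, 0.72} → fail.
Num (methods 2·3): 0.41 vs {0.32, 0.42, 0.29, 0.44} → fail.
8 of 9 fail.

8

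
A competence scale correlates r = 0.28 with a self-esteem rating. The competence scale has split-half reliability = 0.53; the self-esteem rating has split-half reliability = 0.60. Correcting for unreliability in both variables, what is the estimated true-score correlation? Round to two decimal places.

r_true = r_obs / √(r_xx · r_yy) = 0.28 / √(0.53 × 0.60) = 0.28 / √0.3180 = 0.28 / 0.5639 ≈ 0.50.

0.50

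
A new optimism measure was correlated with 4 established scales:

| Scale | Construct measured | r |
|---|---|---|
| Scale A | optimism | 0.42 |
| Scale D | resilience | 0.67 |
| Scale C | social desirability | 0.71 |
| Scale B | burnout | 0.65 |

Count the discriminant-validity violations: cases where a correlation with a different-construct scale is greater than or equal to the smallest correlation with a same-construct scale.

3

Convergent (same construct = optimism): Scale A.
Smallest convergent = 0.42. Discriminant values: 0.67, 0.71, 0.65; count ≥ 0.42 → 3.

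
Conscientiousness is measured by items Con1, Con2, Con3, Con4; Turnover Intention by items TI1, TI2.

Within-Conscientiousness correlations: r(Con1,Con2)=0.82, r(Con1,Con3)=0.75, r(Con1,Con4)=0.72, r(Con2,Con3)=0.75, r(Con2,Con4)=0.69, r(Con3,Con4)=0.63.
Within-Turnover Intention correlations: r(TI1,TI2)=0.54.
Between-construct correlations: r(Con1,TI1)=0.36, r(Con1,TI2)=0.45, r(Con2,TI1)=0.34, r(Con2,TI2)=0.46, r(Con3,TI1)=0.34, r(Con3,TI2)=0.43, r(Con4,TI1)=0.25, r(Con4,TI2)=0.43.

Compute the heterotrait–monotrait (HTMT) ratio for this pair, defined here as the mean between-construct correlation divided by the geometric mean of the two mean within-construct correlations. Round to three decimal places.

Mean heterotrait r = 3.06/8 = 0.3825.
Mean within-Con = 4.36/6 = 0.7267; mean within-TI = 0.54/1 = 0.5400.
Geometric mean = √(0.7267 × 0.5400) = 0.6264.
HTMT = 0.3825 / 0.6264 = 0.611.

0.611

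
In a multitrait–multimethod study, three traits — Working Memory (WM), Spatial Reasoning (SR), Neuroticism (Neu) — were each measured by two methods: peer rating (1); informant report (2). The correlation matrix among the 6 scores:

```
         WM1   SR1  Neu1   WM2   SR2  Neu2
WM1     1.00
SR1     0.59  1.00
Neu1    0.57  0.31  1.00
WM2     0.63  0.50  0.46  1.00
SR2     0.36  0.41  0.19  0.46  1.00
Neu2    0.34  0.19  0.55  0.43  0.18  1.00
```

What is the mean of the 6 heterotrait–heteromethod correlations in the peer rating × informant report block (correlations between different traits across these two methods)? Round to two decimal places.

HTHM values (method 1 × method 2): 0.36, 0.34, 0.50, 0.19, 0.46, 0.19; mean = 2.04/6 = 0.34.

0.34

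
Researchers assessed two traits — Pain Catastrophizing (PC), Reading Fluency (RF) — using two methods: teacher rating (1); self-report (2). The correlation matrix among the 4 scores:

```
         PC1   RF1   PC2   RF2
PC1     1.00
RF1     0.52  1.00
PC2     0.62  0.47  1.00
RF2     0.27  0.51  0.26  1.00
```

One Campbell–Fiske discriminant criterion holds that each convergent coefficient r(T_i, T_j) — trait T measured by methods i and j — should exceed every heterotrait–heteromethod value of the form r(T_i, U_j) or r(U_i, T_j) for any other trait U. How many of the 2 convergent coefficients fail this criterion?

0

Each convergent coefficient versus the relevant comparison correlations:
PC (methods 1·2): 0.62 vs {0.27, 0.47} → pass.
RF (methods 1·2): 0.51 vs {0.47, 0.27} → pass.
0 of 2 fail.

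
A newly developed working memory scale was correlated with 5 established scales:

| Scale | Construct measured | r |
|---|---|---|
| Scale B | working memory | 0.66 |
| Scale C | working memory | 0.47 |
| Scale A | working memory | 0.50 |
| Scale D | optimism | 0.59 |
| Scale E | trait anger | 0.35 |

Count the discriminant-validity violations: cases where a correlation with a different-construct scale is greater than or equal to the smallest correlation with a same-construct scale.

1

Convergent (same construct = working memory): Scale B, Scale C, Scale A.
Smallest convergent = 0.47. Discriminant values: 0.59, 0.35; count ≥ 0.47 → 1.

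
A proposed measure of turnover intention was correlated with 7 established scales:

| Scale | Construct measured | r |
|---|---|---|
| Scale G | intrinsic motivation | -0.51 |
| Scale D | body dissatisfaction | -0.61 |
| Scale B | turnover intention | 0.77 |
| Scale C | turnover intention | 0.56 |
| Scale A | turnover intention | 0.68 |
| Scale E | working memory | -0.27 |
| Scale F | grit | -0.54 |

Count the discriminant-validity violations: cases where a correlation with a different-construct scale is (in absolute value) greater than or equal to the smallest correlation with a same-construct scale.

1

Convergent (same construct = turnover intention): Scale B, Scale C, Scale A.
Smallest convergent = 0.56. Discriminant |r|: 0.51, 0.61, 0.27, 0.54; count ≥ 0.56 → 1.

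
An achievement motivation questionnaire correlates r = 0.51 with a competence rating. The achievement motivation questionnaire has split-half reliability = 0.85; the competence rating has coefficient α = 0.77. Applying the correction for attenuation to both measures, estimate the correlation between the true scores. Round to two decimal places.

r_true = r_obs / √(r_xx · r_yy) = 0.51 / √(0.85 × 0.77) = 0.51 / √0.6545 = 0.51 / 0.8090 ≈ 0.63.

0.63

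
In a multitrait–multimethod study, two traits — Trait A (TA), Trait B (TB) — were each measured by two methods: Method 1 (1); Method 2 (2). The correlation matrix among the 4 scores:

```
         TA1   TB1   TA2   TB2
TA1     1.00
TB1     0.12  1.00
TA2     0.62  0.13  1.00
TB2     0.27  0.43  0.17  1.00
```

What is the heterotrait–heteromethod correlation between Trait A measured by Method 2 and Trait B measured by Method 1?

Different traits and methods: r(TA2, TB1) = 0.13.

0.13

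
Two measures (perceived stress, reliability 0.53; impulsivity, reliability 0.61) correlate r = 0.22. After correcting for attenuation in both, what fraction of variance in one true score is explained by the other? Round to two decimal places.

Disattenuated r = 0.22 / √(0.53 × 0.61) = 0.22 / 0.5686 = 0.3869.
Shared true-score variance = 0.3869² = 0.1497 ≈ 0.15.

0.15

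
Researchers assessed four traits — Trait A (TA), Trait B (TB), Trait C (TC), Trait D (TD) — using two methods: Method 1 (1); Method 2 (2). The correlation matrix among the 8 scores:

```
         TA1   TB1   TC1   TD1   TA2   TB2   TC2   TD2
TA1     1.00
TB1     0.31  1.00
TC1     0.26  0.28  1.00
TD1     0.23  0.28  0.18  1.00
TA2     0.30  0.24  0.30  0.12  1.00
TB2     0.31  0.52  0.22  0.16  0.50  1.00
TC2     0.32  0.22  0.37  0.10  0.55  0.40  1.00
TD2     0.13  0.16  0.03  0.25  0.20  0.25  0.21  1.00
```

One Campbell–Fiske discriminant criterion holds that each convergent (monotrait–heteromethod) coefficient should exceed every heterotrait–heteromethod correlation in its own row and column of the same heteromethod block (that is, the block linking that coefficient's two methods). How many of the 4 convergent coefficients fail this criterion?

1

Checking each validity diagonal entry against its comparison values:
TA (methods 1·2): 0.30 vs {0.31, 0.24, 0.32, 0.30, 0.13, 0.12} → fail.
TB (methods 1·2): 0.52 vs {0.24, 0.31, 0.22, 0.22, 0.16, 0.16} → pass.
TC (methods 1·2): 0.37 vs {0.30, 0.32, 0.22, 0.22, 0.03, 0.10} → pass.
TD (methods 1·2): 0.25 vs {0.12, 0.13, 0.16, 0.16, 0.10, 0.03} → pass.
1 of 4 fail.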